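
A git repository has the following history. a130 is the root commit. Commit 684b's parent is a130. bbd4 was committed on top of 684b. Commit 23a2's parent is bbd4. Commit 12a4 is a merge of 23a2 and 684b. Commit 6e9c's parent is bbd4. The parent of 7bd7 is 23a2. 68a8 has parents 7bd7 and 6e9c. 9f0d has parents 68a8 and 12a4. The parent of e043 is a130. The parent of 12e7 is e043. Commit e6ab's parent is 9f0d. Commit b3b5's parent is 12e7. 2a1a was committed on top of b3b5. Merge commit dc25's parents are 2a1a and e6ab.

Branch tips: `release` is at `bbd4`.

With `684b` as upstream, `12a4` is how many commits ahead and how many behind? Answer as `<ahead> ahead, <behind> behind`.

3 ahead, 0 behind

Reachable from 12a4: {12a4, 23a2, 684b, a130, bbd4}.
Reachable from 684b: {684b, a130}.
Only in 12a4's history (ahead): {12a4, 23a2, bbd4} — 3.
Only in 684b's history (behind): {} — 0.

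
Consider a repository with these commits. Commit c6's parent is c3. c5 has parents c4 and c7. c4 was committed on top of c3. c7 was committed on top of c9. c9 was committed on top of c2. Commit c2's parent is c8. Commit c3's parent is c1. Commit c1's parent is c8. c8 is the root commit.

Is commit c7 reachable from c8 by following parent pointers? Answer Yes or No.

Ancestors of c8: {c8}.
c7 is not in that set, so it is not an ancestor of c8.

No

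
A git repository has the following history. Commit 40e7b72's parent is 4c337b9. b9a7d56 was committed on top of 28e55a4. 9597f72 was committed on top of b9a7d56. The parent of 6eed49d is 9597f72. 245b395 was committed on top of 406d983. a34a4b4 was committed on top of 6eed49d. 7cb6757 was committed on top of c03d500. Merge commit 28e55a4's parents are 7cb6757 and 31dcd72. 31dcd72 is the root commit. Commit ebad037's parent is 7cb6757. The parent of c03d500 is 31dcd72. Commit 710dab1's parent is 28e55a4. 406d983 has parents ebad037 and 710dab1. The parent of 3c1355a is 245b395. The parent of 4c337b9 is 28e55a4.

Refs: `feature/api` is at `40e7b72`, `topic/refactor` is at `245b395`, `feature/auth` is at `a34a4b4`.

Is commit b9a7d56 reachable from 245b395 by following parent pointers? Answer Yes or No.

No

Ancestors of 245b395: {245b395, 28e55a4, 31dcd72, 406d983, 710dab1, 7cb6757, c03d500, ebad037}.
b9a7d56 is not in that set, so it is not an ancestor of 245b395.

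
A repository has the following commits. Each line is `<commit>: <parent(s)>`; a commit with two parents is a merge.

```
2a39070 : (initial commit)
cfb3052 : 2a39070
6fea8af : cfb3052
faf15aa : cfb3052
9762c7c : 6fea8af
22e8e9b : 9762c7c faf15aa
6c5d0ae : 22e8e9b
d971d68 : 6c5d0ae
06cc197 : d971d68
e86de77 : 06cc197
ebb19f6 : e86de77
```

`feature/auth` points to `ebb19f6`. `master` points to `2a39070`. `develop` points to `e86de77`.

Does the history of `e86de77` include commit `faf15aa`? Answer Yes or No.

Ancestors of e86de77 (commits reachable by following parents): {06cc197, 22e8e9b, 2a39070, 6c5d0ae, 6fea8af, 9762c7c, cfb3052, d971d68, e86de77, faf15aa}.
faf15aa is in that set, so it is an ancestor of e86de77.

Yes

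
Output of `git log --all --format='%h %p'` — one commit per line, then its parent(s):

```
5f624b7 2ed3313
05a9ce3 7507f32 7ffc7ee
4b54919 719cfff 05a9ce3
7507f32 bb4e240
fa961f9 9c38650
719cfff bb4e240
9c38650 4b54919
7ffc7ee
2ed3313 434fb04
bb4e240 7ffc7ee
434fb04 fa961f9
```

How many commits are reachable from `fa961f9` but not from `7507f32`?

Reachable from fa961f9: {05a9ce3, 4b54919, 719cfff, 7507f32, 7ffc7ee, 9c38650, bb4e240, fa961f9}.
Reachable from 7507f32: {7507f32, 7ffc7ee, bb4e240}.
In fa961f9's history but not 7507f32's: {05a9ce3, 4b54919, 719cfff, 9c38650, fa961f9} — 5 commits.

5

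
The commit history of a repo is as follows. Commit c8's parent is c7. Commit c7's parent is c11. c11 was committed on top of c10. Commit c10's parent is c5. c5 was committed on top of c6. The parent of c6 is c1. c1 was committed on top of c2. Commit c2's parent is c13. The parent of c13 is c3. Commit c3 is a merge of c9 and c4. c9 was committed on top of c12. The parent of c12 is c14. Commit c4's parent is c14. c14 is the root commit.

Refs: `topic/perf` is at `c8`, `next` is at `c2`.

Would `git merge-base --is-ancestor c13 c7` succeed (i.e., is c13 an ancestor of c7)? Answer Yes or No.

Ancestors of c7 (commits reachable by following parents): {c1, c10, c11, c12, c13, c14, c2, c3, c4, c5, c6, c7, c9}.
c13 is in that set, so it is an ancestor of c7.

Yes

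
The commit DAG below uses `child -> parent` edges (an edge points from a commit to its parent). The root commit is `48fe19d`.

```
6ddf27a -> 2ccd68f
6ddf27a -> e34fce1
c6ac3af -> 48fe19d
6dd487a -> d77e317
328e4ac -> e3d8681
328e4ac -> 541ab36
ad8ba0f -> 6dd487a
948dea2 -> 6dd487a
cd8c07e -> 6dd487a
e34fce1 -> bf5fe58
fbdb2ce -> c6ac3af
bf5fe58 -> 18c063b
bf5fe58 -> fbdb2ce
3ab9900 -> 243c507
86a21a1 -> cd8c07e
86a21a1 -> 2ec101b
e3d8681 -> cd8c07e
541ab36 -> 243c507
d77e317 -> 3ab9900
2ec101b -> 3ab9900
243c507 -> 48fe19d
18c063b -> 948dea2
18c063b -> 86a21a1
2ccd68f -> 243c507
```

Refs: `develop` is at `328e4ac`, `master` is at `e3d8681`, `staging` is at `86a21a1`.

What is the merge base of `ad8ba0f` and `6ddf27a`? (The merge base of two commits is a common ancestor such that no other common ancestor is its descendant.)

Ancestors of ad8ba0f: {243c507, 3ab9900, 48fe19d, 6dd487a, ad8ba0f, d77e317}.
Ancestors of 6ddf27a: {18c063b, 243c507, 2ccd68f, 2ec101b, 3ab9900, 48fe19d, 6dd487a, 6ddf27a, 86a21a1, 948dea2, bf5fe58, c6ac3af, cd8c07e, d77e317, e34fce1, fbdb2ce}.
Common ancestors: {243c507, 3ab9900, 48fe19d, 6dd487a, d77e317}.
Among these, 6dd487a is not an ancestor of any other common ancestor — it is the merge base.

6dd487a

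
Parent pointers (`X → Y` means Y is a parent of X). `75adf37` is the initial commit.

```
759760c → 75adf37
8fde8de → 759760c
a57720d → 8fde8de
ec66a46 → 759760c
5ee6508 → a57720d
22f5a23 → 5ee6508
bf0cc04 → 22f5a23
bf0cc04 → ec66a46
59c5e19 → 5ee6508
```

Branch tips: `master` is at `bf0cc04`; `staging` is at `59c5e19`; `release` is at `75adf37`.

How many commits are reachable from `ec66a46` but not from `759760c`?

Reachable from ec66a46: {759760c, 75adf37, ec66a46}.
Reachable from 759760c: {759760c, 75adf37}.
In ec66a46's history but not 759760c's: {ec66a46} — 1 commit.

1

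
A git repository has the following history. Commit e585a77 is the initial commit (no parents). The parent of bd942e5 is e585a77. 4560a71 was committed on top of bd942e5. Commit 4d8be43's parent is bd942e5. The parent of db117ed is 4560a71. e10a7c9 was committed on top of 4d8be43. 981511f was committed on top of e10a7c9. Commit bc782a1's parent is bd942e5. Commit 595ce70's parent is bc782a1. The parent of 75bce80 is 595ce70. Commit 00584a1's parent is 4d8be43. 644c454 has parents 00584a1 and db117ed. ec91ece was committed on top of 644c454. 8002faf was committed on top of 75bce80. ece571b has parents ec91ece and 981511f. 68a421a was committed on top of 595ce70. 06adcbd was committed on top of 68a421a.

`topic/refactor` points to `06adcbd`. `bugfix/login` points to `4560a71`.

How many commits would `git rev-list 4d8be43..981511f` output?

Reachable from 981511f: {4d8be43, 981511f, bd942e5, e10a7c9, e585a77}.
Reachable from 4d8be43: {4d8be43, bd942e5, e585a77}.
In 981511f's history but not 4d8be43's: {981511f, e10a7c9} — 2 commits.

2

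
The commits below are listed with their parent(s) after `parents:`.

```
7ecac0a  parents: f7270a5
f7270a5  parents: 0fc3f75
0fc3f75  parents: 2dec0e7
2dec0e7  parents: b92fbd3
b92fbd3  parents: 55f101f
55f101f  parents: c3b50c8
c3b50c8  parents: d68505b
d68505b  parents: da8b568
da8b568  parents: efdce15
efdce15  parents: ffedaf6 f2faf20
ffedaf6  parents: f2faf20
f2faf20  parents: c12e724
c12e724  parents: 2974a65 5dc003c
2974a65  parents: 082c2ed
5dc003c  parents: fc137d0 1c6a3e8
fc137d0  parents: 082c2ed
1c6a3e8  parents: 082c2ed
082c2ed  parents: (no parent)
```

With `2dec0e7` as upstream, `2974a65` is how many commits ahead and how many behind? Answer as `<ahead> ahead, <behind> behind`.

Reachable from 2974a65: {082c2ed, 2974a65}.
Reachable from 2dec0e7: {082c2ed, 1c6a3e8, 2974a65, 2dec0e7, 55f101f, 5dc003c, b92fbd3, c12e724, c3b50c8, d68505b, da8b568, efdce15, f2faf20, fc137d0, ffedaf6}.
Only in 2974a65's history (ahead): {} — 0.
Only in 2dec0e7's history (behind): {1c6a3e8, 2dec0e7, 55f101f, 5dc003c, b92fbd3, c12e724, c3b50c8, d68505b, da8b568, efdce15, f2faf20, fc137d0, ffedaf6} — 13.

0 ahead, 13 behind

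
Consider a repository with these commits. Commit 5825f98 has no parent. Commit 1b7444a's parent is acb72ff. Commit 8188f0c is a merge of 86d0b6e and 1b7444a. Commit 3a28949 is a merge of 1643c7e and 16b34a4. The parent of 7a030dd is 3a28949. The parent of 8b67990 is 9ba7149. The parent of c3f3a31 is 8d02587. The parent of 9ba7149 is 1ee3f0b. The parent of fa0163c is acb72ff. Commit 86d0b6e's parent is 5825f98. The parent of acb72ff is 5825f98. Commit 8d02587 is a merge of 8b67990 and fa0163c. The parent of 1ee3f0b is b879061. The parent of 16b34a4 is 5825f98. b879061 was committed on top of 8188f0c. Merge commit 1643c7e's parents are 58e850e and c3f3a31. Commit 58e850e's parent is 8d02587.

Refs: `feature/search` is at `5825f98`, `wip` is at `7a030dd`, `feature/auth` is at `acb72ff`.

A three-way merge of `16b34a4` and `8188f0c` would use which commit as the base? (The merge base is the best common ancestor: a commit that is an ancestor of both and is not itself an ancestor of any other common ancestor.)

5825f98

Ancestors of 16b34a4: {16b34a4, 5825f98}.
Ancestors of 8188f0c: {1b7444a, 5825f98, 8188f0c, 86d0b6e, acb72ff}.
Common ancestors: {5825f98}.
The only common ancestor is 5825f98, so it is the merge base.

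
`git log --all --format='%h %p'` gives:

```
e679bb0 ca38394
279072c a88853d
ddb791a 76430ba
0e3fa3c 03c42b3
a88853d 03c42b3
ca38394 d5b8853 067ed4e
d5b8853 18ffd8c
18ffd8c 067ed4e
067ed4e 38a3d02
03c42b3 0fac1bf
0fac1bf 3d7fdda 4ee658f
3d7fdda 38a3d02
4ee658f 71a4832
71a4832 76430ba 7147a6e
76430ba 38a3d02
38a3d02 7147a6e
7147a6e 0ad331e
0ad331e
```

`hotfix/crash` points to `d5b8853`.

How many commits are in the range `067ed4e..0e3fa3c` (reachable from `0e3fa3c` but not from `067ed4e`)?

Reachable from 0e3fa3c: {03c42b3, 0ad331e, 0e3fa3c, 0fac1bf, 38a3d02, 3d7fdda, 4ee658f, 7147a6e, 71a4832, 76430ba}.
Reachable from 067ed4e: {067ed4e, 0ad331e, 38a3d02, 7147a6e}.
In 0e3fa3c's history but not 067ed4e's: {03c42b3, 0e3fa3c, 0fac1bf, 3d7fdda, 4ee658f, 71a4832, 76430ba} — 7 commits.

7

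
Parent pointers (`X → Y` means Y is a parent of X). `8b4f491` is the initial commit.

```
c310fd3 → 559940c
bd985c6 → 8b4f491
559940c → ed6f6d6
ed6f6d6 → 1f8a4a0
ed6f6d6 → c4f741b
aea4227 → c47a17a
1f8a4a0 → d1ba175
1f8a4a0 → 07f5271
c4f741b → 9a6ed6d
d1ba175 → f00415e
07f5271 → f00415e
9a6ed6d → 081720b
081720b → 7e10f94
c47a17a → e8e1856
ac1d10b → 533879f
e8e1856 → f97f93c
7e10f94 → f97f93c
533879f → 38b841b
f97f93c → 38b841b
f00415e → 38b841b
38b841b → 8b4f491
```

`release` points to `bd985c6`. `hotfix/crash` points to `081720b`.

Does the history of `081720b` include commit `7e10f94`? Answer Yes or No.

Yes

Ancestors of 081720b (commits reachable by following parents): {081720b, 38b841b, 7e10f94, 8b4f491, f97f93c}.
7e10f94 is in that set, so it is an ancestor of 081720b.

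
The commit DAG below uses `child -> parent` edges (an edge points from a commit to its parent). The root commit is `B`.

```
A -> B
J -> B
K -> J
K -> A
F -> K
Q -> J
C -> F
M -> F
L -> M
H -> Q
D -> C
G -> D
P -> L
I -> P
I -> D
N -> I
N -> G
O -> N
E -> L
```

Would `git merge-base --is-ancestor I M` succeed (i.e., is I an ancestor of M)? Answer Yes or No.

Ancestors of M: {A, B, F, J, K, M}.
I is not in that set, so it is not an ancestor of M.

No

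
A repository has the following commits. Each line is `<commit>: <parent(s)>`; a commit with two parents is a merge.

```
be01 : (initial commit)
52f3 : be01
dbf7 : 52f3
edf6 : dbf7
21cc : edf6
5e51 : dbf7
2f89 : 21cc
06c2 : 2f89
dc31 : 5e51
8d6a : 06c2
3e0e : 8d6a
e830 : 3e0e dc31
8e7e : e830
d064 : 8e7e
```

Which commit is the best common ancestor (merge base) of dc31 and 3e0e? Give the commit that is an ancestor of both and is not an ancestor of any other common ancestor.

Ancestors of dc31: {52f3, 5e51, be01, dbf7, dc31}.
Ancestors of 3e0e: {06c2, 21cc, 2f89, 3e0e, 52f3, 8d6a, be01, dbf7, edf6}.
Common ancestors: {52f3, be01, dbf7}.
Among these, dbf7 is not an ancestor of any other common ancestor — it is the merge base.

dbf7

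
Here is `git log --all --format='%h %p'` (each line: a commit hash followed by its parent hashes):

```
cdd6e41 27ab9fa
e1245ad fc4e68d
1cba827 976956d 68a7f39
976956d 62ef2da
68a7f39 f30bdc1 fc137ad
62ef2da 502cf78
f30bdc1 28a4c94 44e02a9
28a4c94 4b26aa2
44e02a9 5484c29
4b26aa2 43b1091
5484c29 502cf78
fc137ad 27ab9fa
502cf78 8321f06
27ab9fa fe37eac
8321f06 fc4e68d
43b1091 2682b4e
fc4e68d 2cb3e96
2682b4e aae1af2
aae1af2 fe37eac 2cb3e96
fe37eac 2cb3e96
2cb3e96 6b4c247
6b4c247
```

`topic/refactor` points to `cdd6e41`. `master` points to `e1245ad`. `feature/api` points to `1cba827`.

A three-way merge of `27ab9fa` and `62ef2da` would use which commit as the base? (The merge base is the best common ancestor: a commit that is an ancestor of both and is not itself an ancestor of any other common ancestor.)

2cb3e96

Ancestors of 27ab9fa: {27ab9fa, 2cb3e96, 6b4c247, fe37eac}.
Ancestors of 62ef2da: {2cb3e96, 502cf78, 62ef2da, 6b4c247, 8321f06, fc4e68d}.
Common ancestors: {2cb3e96, 6b4c247}.
Among these, 2cb3e96 is not an ancestor of any other common ancestor — it is the merge base.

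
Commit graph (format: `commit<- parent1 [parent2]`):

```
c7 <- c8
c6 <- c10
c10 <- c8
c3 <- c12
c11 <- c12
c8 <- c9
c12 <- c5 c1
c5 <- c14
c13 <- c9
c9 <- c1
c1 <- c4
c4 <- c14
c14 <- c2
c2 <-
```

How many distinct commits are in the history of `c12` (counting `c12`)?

6

Walking parent pointers from c12: reachable set = {c1, c12, c14, c2, c4, c5}.
That is 6 commits.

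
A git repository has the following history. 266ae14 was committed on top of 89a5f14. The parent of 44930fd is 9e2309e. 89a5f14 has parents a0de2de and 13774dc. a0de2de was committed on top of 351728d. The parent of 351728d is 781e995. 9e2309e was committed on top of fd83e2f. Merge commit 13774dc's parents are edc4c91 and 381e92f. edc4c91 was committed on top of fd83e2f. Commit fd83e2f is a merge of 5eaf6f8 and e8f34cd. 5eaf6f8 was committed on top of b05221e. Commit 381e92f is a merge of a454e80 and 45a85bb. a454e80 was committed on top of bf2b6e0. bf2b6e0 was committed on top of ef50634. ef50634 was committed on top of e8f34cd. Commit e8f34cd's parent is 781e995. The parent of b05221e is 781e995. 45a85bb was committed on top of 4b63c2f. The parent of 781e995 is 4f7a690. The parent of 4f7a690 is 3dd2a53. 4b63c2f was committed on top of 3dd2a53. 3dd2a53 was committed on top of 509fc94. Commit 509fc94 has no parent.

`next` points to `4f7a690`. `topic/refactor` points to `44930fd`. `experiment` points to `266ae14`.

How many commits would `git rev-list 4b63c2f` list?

3

Walking parent pointers from 4b63c2f: reachable set = {3dd2a53, 4b63c2f, 509fc94}.
That is 3 commits.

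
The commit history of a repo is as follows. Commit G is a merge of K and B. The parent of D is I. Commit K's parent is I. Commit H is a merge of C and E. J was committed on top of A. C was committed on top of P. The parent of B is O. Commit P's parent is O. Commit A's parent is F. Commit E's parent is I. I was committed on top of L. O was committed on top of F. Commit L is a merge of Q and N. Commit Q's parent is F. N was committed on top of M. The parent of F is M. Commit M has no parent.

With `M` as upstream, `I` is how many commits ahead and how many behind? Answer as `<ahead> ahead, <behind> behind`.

Reachable from I: {F, I, L, M, N, Q}.
Reachable from M: {M}.
Only in I's history (ahead): {F, I, L, N, Q} — 5.
Only in M's history (behind): {} — 0.

5 ahead, 0 behind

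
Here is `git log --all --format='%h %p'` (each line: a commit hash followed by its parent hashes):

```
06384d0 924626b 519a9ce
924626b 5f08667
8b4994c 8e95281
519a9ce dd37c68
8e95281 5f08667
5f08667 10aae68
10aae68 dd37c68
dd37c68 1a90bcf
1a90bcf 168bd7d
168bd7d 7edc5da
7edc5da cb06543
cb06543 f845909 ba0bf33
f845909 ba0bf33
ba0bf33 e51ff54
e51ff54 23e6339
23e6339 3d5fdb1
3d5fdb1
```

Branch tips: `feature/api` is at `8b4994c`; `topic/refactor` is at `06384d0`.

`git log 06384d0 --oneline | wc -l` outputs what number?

Walking parent pointers from 06384d0: reachable set = {06384d0, 10aae68, 168bd7d, 1a90bcf, 23e6339, 3d5fdb1, 519a9ce, 5f08667, 7edc5da, 924626b, ba0bf33, cb06543, dd37c68, e51ff54, f845909}.
That is 15 commits.

15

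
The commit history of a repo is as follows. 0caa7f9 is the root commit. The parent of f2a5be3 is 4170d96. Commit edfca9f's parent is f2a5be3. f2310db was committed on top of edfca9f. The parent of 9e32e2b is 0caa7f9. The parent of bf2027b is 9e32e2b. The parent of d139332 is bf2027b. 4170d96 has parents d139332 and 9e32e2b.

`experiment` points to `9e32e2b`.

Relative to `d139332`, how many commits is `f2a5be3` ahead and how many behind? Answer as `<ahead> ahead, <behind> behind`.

2 ahead, 0 behind

Reachable from f2a5be3: {0caa7f9, 4170d96, 9e32e2b, bf2027b, d139332, f2a5be3}.
Reachable from d139332: {0caa7f9, 9e32e2b, bf2027b, d139332}.
Only in f2a5be3's history (ahead): {4170d96, f2a5be3} — 2.
Only in d139332's history (behind): {} — 0.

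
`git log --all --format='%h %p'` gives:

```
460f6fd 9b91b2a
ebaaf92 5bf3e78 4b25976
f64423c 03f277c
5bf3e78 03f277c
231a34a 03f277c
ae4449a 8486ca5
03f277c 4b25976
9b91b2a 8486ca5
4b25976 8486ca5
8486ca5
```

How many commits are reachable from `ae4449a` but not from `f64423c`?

1

Reachable from ae4449a: {8486ca5, ae4449a}.
Reachable from f64423c: {03f277c, 4b25976, 8486ca5, f64423c}.
In ae4449a's history but not f64423c's: {ae4449a} — 1 commit.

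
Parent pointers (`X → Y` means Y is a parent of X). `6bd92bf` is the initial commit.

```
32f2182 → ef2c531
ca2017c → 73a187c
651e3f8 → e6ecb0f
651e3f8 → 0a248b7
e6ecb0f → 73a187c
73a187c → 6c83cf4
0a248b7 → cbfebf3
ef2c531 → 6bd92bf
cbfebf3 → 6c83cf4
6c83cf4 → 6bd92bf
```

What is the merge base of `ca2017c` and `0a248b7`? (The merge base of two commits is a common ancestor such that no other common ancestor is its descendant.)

Ancestors of ca2017c: {6bd92bf, 6c83cf4, 73a187c, ca2017c}.
Ancestors of 0a248b7: {0a248b7, 6bd92bf, 6c83cf4, cbfebf3}.
Common ancestors: {6bd92bf, 6c83cf4}.
Among these, 6c83cf4 is not an ancestor of any other common ancestor — it is the merge base.

6c83cf4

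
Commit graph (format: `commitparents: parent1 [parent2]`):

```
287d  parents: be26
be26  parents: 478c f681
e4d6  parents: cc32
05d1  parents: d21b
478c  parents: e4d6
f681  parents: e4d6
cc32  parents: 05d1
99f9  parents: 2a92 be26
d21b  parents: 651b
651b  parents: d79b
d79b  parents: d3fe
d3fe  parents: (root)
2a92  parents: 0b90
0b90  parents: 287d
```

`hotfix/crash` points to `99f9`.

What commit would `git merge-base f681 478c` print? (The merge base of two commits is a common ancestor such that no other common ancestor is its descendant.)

e4d6

Ancestors of f681: {05d1, 651b, cc32, d21b, d3fe, d79b, e4d6, f681}.
Ancestors of 478c: {05d1, 478c, 651b, cc32, d21b, d3fe, d79b, e4d6}.
Common ancestors: {05d1, 651b, cc32, d21b, d3fe, d79b, e4d6}.
Among these, e4d6 is not an ancestor of any other common ancestor — it is the merge base.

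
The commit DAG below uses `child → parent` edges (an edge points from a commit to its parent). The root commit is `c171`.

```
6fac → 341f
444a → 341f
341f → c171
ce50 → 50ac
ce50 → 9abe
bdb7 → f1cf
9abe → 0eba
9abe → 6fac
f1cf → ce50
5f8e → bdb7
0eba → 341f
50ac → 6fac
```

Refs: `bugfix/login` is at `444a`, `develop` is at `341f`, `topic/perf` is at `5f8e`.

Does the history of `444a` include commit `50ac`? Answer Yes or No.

No

Ancestors of 444a: {341f, 444a, c171}.
50ac is not in that set, so it is not an ancestor of 444a.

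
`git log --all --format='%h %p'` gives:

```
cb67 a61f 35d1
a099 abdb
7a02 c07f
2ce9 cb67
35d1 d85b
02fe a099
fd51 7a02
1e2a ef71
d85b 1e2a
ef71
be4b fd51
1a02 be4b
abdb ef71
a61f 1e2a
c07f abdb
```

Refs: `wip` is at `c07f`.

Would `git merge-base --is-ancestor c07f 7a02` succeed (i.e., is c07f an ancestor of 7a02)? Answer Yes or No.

Ancestors of 7a02 (commits reachable by following parents): {7a02, abdb, c07f, ef71}.
c07f is in that set, so it is an ancestor of 7a02.

Yes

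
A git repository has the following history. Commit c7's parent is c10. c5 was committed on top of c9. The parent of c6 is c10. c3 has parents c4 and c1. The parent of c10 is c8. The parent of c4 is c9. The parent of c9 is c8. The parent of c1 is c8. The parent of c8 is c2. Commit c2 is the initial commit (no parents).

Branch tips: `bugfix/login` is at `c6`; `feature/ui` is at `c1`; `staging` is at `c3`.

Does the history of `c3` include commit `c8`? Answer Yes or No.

Yes

Ancestors of c3 (commits reachable by following parents): {c1, c2, c3, c4, c8, c9}.
c8 is in that set, so it is an ancestor of c3.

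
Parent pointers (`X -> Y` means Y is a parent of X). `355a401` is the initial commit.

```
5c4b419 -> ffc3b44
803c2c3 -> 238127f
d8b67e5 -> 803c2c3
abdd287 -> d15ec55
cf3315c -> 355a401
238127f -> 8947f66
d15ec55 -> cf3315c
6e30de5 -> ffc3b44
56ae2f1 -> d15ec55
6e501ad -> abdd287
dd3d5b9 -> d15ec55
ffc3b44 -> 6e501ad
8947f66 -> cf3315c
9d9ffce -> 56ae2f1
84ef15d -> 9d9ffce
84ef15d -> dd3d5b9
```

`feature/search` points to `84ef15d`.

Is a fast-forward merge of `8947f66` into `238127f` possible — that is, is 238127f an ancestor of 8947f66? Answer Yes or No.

A fast-forward from 238127f to 8947f66 is possible iff 238127f is an ancestor of 8947f66.
Ancestors of 8947f66: {355a401, 8947f66, cf3315c}.
238127f is not among them, so fast-forward is not possible.

No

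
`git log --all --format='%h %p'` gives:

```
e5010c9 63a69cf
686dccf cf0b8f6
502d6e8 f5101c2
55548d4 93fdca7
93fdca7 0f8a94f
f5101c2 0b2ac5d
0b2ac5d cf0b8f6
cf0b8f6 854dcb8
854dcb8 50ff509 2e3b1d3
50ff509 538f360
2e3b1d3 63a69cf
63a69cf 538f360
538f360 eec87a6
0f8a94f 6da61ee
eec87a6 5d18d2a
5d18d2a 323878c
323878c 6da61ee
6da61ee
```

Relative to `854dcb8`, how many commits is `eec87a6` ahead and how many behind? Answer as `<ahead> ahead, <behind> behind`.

Reachable from eec87a6: {323878c, 5d18d2a, 6da61ee, eec87a6}.
Reachable from 854dcb8: {2e3b1d3, 323878c, 50ff509, 538f360, 5d18d2a, 63a69cf, 6da61ee, 854dcb8, eec87a6}.
Only in eec87a6's history (ahead): {} — 0.
Only in 854dcb8's history (behind): {2e3b1d3, 50ff509, 538f360, 63a69cf, 854dcb8} — 5.

0 ahead, 5 behind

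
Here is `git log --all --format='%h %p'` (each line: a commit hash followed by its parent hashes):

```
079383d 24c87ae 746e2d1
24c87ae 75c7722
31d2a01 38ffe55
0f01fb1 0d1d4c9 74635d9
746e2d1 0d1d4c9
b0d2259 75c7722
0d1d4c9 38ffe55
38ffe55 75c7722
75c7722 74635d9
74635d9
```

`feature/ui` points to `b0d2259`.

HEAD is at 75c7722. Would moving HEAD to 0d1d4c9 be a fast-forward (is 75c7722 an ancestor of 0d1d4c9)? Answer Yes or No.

Yes

A fast-forward from 75c7722 to 0d1d4c9 is possible iff 75c7722 is an ancestor of 0d1d4c9.
Ancestors of 0d1d4c9: {0d1d4c9, 38ffe55, 74635d9, 75c7722}.
75c7722 is among them, so fast-forward is possible.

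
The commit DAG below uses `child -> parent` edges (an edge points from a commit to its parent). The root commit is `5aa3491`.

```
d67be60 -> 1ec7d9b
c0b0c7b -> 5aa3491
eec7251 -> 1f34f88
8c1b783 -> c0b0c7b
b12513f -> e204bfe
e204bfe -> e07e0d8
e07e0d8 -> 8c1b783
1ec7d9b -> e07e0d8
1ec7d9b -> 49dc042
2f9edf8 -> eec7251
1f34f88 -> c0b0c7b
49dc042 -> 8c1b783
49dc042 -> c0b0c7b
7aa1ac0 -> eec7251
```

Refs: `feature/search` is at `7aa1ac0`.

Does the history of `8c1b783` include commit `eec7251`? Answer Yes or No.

No

Ancestors of 8c1b783: {5aa3491, 8c1b783, c0b0c7b}.
eec7251 is not in that set, so it is not an ancestor of 8c1b783.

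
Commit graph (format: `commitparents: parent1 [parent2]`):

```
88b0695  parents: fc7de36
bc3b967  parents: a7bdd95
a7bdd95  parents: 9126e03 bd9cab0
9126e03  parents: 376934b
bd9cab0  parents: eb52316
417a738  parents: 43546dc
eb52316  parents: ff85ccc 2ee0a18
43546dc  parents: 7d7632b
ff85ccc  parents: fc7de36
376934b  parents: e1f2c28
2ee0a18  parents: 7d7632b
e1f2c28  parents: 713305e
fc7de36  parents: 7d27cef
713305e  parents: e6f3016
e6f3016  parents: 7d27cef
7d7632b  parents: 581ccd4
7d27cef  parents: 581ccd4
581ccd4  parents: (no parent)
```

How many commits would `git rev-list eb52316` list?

7

Walking parent pointers from eb52316: reachable set = {2ee0a18, 581ccd4, 7d27cef, 7d7632b, eb52316, fc7de36, ff85ccc}.
That is 7 commits.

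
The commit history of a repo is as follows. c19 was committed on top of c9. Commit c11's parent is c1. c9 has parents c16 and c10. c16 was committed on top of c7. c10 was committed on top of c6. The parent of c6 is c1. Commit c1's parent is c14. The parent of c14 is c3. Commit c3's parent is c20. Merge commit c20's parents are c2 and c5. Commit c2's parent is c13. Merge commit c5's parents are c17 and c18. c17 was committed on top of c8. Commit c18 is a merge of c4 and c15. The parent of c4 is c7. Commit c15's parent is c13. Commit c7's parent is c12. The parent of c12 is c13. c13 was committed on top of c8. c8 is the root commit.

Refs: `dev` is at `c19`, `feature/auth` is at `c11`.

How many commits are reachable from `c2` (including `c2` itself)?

Walking parent pointers from c2: reachable set = {c13, c2, c8}.
That is 3 commits.

3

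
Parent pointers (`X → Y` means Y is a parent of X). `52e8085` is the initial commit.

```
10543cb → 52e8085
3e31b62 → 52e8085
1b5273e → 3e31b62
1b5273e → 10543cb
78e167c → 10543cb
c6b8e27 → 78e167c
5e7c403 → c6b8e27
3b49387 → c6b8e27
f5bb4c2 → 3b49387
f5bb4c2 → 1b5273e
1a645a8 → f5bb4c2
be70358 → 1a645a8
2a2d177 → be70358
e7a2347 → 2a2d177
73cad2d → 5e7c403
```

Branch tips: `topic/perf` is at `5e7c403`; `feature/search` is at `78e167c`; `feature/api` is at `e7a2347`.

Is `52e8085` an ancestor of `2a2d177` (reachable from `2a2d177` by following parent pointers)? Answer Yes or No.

Ancestors of 2a2d177 (commits reachable by following parents): {10543cb, 1a645a8, 1b5273e, 2a2d177, 3b49387, 3e31b62, 52e8085, 78e167c, be70358, c6b8e27, f5bb4c2}.
52e8085 is in that set, so it is an ancestor of 2a2d177.

Yes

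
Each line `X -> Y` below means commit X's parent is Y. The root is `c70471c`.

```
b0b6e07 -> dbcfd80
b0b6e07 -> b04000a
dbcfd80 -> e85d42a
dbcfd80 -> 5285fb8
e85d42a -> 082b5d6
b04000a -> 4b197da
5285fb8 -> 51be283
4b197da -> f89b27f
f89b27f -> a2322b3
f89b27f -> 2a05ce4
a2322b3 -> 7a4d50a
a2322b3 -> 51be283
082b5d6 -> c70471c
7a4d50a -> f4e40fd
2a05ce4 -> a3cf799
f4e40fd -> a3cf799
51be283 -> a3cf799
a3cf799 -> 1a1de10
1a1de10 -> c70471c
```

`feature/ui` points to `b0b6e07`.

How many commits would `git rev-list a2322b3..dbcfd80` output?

Reachable from dbcfd80: {082b5d6, 1a1de10, 51be283, 5285fb8, a3cf799, c70471c, dbcfd80, e85d42a}.
Reachable from a2322b3: {1a1de10, 51be283, 7a4d50a, a2322b3, a3cf799, c70471c, f4e40fd}.
In dbcfd80's history but not a2322b3's: {082b5d6, 5285fb8, dbcfd80, e85d42a} — 4 commits.

4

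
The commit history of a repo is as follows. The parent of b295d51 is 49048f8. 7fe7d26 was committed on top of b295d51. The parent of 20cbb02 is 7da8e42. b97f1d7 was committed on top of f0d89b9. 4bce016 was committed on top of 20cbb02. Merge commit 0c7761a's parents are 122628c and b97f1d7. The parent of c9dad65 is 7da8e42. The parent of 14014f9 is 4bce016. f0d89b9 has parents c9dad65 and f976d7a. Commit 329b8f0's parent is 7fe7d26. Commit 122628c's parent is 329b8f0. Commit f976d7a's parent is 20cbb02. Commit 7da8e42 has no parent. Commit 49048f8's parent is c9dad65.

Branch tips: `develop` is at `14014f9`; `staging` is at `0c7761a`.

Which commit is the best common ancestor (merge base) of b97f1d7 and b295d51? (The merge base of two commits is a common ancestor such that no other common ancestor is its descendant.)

Ancestors of b97f1d7: {20cbb02, 7da8e42, b97f1d7, c9dad65, f0d89b9, f976d7a}.
Ancestors of b295d51: {49048f8, 7da8e42, b295d51, c9dad65}.
Common ancestors: {7da8e42, c9dad65}.
Among these, c9dad65 is not an ancestor of any other common ancestor — it is the merge base.

c9dad65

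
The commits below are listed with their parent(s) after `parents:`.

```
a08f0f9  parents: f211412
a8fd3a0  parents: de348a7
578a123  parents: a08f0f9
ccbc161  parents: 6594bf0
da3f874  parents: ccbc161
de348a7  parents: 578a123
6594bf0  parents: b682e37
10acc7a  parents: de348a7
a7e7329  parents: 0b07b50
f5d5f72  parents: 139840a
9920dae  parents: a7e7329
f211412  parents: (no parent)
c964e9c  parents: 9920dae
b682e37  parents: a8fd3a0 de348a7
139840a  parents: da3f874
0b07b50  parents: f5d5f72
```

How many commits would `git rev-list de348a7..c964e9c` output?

11

Reachable from c964e9c: {0b07b50, 139840a, 578a123, 6594bf0, 9920dae, a08f0f9, a7e7329, a8fd3a0, b682e37, c964e9c, ccbc161, da3f874, de348a7, f211412, f5d5f72}.
Reachable from de348a7: {578a123, a08f0f9, de348a7, f211412}.
In c964e9c's history but not de348a7's: {0b07b50, 139840a, 6594bf0, 9920dae, a7e7329, a8fd3a0, b682e37, c964e9c, ccbc161, da3f874, f5d5f72} — 11 commits.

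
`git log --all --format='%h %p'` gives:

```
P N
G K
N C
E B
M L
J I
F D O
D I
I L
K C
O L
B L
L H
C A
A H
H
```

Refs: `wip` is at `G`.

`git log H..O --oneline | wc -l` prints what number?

Reachable from O: {H, L, O}.
Reachable from H: {H}.
In O's history but not H's: {L, O} — 2 commits.

2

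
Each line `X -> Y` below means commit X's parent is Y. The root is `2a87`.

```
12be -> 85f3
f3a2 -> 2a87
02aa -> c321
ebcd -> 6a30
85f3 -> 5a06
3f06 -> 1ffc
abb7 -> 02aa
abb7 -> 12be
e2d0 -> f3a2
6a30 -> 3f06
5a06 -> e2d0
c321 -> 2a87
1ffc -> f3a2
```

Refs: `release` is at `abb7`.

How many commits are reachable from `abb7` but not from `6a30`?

7

Reachable from abb7: {02aa, 12be, 2a87, 5a06, 85f3, abb7, c321, e2d0, f3a2}.
Reachable from 6a30: {1ffc, 2a87, 3f06, 6a30, f3a2}.
In abb7's history but not 6a30's: {02aa, 12be, 5a06, 85f3, abb7, c321, e2d0} — 7 commits.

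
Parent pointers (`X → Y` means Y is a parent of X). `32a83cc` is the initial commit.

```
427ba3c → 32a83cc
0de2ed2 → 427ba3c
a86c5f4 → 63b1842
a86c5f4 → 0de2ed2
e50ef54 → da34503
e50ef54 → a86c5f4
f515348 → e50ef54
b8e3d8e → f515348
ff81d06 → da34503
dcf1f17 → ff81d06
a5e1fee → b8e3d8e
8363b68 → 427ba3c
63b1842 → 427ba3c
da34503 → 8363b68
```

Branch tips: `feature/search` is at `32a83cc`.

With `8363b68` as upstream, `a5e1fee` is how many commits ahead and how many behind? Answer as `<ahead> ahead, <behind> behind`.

8 ahead, 0 behind

Reachable from a5e1fee: {0de2ed2, 32a83cc, 427ba3c, 63b1842, 8363b68, a5e1fee, a86c5f4, b8e3d8e, da34503, e50ef54, f515348}.
Reachable from 8363b68: {32a83cc, 427ba3c, 8363b68}.
Only in a5e1fee's history (ahead): {0de2ed2, 63b1842, a5e1fee, a86c5f4, b8e3d8e, da34503, e50ef54, f515348} — 8.
Only in 8363b68's history (behind): {} — 0.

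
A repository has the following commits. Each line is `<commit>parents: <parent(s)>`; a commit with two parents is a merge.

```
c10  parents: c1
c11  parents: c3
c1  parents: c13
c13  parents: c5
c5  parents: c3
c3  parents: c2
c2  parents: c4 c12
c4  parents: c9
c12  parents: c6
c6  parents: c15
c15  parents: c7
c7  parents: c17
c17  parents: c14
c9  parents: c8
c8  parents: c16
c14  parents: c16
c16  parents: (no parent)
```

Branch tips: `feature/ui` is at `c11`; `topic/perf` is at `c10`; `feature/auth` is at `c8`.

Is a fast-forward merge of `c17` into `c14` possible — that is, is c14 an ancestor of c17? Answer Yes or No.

A fast-forward from c14 to c17 is possible iff c14 is an ancestor of c17.
Ancestors of c17: {c14, c16, c17}.
c14 is among them, so fast-forward is possible.

Yes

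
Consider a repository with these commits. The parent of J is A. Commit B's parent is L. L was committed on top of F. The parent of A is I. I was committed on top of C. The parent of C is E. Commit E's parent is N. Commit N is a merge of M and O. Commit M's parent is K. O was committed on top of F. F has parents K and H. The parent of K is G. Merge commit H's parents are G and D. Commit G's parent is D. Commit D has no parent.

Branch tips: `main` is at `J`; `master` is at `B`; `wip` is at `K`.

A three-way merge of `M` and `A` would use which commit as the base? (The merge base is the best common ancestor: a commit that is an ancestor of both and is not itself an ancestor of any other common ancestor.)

M

Ancestors of M: {D, G, K, M}.
Ancestors of A: {A, C, D, E, F, G, H, I, K, M, N, O}.
Common ancestors: {D, G, K, M}.
Among these, M is not an ancestor of any other common ancestor — it is the merge base.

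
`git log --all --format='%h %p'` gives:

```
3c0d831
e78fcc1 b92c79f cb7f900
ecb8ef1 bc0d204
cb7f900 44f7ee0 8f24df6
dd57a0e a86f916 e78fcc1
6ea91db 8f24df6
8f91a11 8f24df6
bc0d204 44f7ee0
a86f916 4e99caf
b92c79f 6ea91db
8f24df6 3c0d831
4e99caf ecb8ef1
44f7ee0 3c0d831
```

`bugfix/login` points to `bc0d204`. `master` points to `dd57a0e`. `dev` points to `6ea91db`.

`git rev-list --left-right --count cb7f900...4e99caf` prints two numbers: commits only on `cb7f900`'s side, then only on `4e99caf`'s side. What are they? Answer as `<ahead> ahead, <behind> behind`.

Reachable from cb7f900: {3c0d831, 44f7ee0, 8f24df6, cb7f900}.
Reachable from 4e99caf: {3c0d831, 44f7ee0, 4e99caf, bc0d204, ecb8ef1}.
Only in cb7f900's history (ahead): {8f24df6, cb7f900} — 2.
Only in 4e99caf's history (behind): {4e99caf, bc0d204, ecb8ef1} — 3.

2 ahead, 3 behind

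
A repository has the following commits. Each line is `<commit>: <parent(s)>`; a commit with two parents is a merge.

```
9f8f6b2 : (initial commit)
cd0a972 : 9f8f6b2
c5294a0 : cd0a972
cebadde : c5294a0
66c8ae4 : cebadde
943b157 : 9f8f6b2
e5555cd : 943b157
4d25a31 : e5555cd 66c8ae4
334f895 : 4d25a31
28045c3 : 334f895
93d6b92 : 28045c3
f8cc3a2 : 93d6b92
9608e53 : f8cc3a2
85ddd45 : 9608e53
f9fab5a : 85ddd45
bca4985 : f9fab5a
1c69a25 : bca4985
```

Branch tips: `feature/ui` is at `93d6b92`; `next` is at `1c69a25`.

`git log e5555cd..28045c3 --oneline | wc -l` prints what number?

7

Reachable from 28045c3: {28045c3, 334f895, 4d25a31, 66c8ae4, 943b157, 9f8f6b2, c5294a0, cd0a972, cebadde, e5555cd}.
Reachable from e5555cd: {943b157, 9f8f6b2, e5555cd}.
In 28045c3's history but not e5555cd's: {28045c3, 334f895, 4d25a31, 66c8ae4, c5294a0, cd0a972, cebadde} — 7 commits.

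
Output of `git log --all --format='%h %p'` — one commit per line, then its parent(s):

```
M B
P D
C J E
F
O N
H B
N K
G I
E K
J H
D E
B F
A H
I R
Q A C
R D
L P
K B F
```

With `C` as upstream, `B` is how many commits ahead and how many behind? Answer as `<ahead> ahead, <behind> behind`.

0 ahead, 5 behind

Reachable from B: {B, F}.
Reachable from C: {B, C, E, F, H, J, K}.
Only in B's history (ahead): {} — 0.
Only in C's history (behind): {C, E, H, J, K} — 5.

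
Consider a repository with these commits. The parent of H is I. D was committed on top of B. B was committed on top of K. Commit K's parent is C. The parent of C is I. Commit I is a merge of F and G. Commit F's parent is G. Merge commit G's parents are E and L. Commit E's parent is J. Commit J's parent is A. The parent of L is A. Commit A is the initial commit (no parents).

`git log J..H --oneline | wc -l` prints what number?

6

Reachable from H: {A, E, F, G, H, I, J, L}.
Reachable from J: {A, J}.
In H's history but not J's: {E, F, G, H, I, L} — 6 commits.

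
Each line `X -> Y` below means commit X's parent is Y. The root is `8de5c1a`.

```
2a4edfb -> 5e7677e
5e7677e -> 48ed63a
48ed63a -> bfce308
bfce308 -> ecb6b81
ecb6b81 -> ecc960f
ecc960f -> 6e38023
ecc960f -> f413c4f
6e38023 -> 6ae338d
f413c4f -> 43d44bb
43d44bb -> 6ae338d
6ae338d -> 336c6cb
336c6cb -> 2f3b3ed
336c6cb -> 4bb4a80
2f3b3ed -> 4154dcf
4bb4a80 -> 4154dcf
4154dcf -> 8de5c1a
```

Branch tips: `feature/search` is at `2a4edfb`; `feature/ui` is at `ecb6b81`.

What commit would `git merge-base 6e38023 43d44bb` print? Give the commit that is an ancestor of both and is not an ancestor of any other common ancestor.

6ae338d

Ancestors of 6e38023: {2f3b3ed, 336c6cb, 4154dcf, 4bb4a80, 6ae338d, 6e38023, 8de5c1a}.
Ancestors of 43d44bb: {2f3b3ed, 336c6cb, 4154dcf, 43d44bb, 4bb4a80, 6ae338d, 8de5c1a}.
Common ancestors: {2f3b3ed, 336c6cb, 4154dcf, 4bb4a80, 6ae338d, 8de5c1a}.
Among these, 6ae338d is not an ancestor of any other common ancestor — it is the merge base.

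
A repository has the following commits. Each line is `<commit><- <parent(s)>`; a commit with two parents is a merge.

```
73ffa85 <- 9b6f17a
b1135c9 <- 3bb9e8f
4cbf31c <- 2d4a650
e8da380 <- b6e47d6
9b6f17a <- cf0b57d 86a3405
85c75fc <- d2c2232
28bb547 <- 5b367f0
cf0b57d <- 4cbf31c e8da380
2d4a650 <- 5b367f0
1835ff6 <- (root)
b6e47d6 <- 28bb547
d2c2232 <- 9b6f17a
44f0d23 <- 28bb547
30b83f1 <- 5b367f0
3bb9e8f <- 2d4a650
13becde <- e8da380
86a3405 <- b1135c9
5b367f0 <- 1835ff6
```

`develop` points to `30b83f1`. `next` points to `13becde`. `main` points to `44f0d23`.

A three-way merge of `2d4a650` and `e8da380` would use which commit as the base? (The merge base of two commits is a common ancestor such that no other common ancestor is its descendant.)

Ancestors of 2d4a650: {1835ff6, 2d4a650, 5b367f0}.
Ancestors of e8da380: {1835ff6, 28bb547, 5b367f0, b6e47d6, e8da380}.
Common ancestors: {1835ff6, 5b367f0}.
Among these, 5b367f0 is not an ancestor of any other common ancestor — it is the merge base.

5b367f0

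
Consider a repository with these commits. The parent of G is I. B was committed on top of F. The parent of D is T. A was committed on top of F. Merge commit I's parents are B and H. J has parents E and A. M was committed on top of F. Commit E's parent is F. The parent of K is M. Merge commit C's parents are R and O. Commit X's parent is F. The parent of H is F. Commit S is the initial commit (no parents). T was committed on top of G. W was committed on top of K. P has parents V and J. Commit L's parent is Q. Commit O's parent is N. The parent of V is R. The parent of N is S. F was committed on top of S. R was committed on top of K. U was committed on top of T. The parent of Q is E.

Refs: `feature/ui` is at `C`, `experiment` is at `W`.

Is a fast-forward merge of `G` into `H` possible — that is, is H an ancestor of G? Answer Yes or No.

Yes

A fast-forward from H to G is possible iff H is an ancestor of G.
Ancestors of G: {B, F, G, H, I, S}.
H is among them, so fast-forward is possible.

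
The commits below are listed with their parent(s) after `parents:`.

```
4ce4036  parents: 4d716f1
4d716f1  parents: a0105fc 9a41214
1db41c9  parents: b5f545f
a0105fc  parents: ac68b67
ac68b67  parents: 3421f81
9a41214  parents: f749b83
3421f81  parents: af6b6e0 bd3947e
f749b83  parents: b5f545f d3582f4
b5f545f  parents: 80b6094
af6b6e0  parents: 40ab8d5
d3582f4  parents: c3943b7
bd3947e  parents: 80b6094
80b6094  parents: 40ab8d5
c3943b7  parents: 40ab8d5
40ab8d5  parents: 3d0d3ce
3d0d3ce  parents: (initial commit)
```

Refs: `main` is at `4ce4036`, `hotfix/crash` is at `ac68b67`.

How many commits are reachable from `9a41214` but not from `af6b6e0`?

6

Reachable from 9a41214: {3d0d3ce, 40ab8d5, 80b6094, 9a41214, b5f545f, c3943b7, d3582f4, f749b83}.
Reachable from af6b6e0: {3d0d3ce, 40ab8d5, af6b6e0}.
In 9a41214's history but not af6b6e0's: {80b6094, 9a41214, b5f545f, c3943b7, d3582f4, f749b83} — 6 commits.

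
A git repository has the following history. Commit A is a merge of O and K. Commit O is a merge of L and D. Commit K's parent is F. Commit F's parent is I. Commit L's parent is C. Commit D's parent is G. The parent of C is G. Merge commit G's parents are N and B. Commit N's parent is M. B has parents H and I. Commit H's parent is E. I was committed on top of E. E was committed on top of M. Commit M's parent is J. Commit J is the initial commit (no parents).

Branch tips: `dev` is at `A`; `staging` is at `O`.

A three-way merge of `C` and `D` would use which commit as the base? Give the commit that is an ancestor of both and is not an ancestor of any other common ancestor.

G

Ancestors of C: {B, C, E, G, H, I, J, M, N}.
Ancestors of D: {B, D, E, G, H, I, J, M, N}.
Common ancestors: {B, E, G, H, I, J, M, N}.
Among these, G is not an ancestor of any other common ancestor — it is the merge base.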